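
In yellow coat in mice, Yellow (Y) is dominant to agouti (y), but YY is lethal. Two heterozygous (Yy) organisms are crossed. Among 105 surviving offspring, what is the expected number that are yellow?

Cross: Yy × Yy
Punnett square offspring (before lethality): 1 YY, 2 Yy, 1 yy
The YY genotype is lethal (embryos die); surviving offspring: 2 Yy, 1 yy
yellow: 2 out of 3 → fraction 2/3
Expected count = 2/3 × 105 = 70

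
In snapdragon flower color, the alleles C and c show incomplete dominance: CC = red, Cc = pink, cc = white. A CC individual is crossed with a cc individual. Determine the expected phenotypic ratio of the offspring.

Punnett square for CC × cc:
Offspring genotypes: 4 Cc
Phenotype counts: 4 pink
Ratio: all pink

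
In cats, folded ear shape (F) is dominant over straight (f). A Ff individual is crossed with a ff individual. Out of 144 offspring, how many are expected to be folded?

Punnett square for Ff × ff:
Offspring genotypes: 2 Ff, 2 ff
folded: 2, straight: 2
folded: 2 out of 4 → fraction 1/2
Expected count = 1/2 × 144 = 72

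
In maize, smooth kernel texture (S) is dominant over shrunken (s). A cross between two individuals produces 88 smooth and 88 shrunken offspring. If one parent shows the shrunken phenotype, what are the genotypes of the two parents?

Observed offspring: 88 smooth, 88 shrunken
The observed ratio simplifies to 1:1. One parent shows shrunken, so its genotype must be ss. A 1:1 offspring split requires the other parent to be heterozygous (Ss).
Parent genotypes: ss × Ss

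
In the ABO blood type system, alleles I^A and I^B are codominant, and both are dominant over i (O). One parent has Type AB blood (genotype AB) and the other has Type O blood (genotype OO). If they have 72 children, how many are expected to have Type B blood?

Cross: AB × OO
Possible offspring genotypes: 2 AO, 2 BO
Blood type counts: 2 Type A, 2 Type B
Probability of Type B: 2/4 = 1/2
Expected count = 1/2 × 72 = 36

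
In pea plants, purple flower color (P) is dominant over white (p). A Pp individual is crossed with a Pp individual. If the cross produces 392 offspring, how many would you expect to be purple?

Punnett square for Pp × Pp:
Offspring genotypes: 1 PP, 2 Pp, 1 pp
purple: 3, white: 1
purple: 3 out of 4 → fraction 3/4
Expected count = 3/4 × 392 = 294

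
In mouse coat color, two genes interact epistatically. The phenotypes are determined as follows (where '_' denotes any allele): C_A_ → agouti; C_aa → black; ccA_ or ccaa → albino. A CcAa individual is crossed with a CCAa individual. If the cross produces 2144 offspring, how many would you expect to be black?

Cross: CcAa × CCAa — consider each gene separately:
C gene: Cc × CC → 2 CC, 2 Cc → 4 C_ (out of 4)
A gene: Aa × Aa → 1 AA, 2 Aa, 1 aa → 3 A_ : 1 aa (out of 4)
Genotype classes (out of 4 × 4 = 16): C_A_ = 4×3 = 12; C_aa = 4×1 = 4
Apply the phenotype rules: C_A_ (12) → agouti; C_aa (4) → black
Phenotype counts (out of 16): 12 agouti, 4 black
black: 4 out of 16 → fraction 1/4
Expected count = 1/4 × 2144 = 536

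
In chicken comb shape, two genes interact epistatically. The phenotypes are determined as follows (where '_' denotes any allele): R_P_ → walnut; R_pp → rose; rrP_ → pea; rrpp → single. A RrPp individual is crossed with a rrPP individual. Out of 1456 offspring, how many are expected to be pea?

Cross: RrPp × rrPP — consider each gene separately:
R gene: Rr × rr → 2 Rr, 2 rr → 2 R_ : 2 rr (out of 4)
P gene: Pp × PP → 2 PP, 2 Pp → 4 P_ (out of 4)
Genotype classes (out of 4 × 4 = 16): R_P_ = 2×4 = 8; rrP_ = 2×4 = 8
Apply the phenotype rules: R_P_ (8) → walnut; rrP_ (8) → pea
Phenotype counts (out of 16): 8 walnut, 8 pea
pea: 8 out of 16 → fraction 1/2
Expected count = 1/2 × 1456 = 728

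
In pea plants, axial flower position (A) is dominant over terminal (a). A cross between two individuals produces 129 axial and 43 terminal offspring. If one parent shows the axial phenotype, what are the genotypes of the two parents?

Observed offspring: 129 axial, 43 terminal
The observed ratio simplifies to 3:1. Terminal (aa) offspring appear, so each parent must contribute one a allele. The parent stated to show axial carries A, so it is Aa. The other parent is then either Aa or aa: Aa × aa would give a 1:1 split, whereas Aa × Aa gives 3:1 — matching the data. So both parents are heterozygous (Aa × Aa).
Parent genotypes: Aa × Aa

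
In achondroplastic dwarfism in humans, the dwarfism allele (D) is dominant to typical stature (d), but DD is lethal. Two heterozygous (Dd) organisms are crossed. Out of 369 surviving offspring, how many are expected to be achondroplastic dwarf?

Cross: Dd × Dd
Punnett square offspring (before lethality): 1 DD, 2 Dd, 1 dd
The DD genotype is lethal (embryos die); surviving offspring: 2 Dd, 1 dd
achondroplastic dwarf: 2 out of 3 → fraction 2/3
Expected count = 2/3 × 369 = 246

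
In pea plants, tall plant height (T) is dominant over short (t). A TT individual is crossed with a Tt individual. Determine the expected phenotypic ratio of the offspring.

Punnett square for TT × Tt:
Offspring genotypes: 2 TT, 2 Tt
tall: 4, short: 0
Ratio: all tall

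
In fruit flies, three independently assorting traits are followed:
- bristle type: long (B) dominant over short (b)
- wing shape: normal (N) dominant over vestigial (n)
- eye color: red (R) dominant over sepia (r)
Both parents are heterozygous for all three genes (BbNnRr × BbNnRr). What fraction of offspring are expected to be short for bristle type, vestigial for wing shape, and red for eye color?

Trihybrid cross: BbNnRr × BbNnRr
Each trait segregates independently with a 3:1 phenotypic ratio, so each gene contributes 3/4 (dominant) or 1/4 (recessive).
Target: short (bristle type), vestigial (wing shape), red (eye color)
Probability = product of independent per-trait probabilities
= 1/4 × 1/4 × 3/4 = 3/64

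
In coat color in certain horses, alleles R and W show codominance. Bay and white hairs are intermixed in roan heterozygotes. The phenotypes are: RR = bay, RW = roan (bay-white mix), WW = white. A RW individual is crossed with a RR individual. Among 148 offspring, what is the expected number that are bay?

Punnett square for RW × RR:
Offspring genotypes: 2 RR, 2 RW
Phenotype counts: 2 bay, 2 roan (bay-white mix)
bay: 2 out of 4 → fraction 1/2
Expected count = 1/2 × 148 = 74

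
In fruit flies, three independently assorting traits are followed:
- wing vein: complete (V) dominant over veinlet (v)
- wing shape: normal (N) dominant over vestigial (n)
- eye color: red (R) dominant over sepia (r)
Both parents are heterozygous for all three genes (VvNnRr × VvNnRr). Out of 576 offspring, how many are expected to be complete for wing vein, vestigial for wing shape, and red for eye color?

Trihybrid cross: VvNnRr × VvNnRr
Each trait segregates independently with a 3:1 phenotypic ratio, so each gene contributes 3/4 (dominant) or 1/4 (recessive).
Target: complete (wing vein), vestigial (wing shape), red (eye color)
Probability = product of independent per-trait probabilities
= 3/4 × 1/4 × 3/4 = 9/64
Expected count = 9/64 × 576 = 81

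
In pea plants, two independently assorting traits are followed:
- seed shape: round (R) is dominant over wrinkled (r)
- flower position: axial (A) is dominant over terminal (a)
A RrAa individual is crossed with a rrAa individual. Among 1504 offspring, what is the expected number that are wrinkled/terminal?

Dihybrid cross RrAa × rrAa — consider each gene separately:
seed shape: Rr × rr → 2 Rr, 2 rr → 2 R_ : 2 rr (out of 4)
flower position: Aa × Aa → 1 AA, 2 Aa, 1 aa → 3 A_ : 1 aa (out of 4)
Combine (counts out of 4 × 4 = 16): round/axial (R_A_) = 2×3 = 6; round/terminal (R_aa) = 2×1 = 2; wrinkled/axial (rrA_) = 2×3 = 6; wrinkled/terminal (rraa) = 2×1 = 2
Phenotype counts (out of 16): 6 round/axial, 2 round/terminal, 6 wrinkled/axial, 2 wrinkled/terminal
wrinkled/terminal: 2 out of 16 → fraction 1/8
Expected count = 1/8 × 1504 = 188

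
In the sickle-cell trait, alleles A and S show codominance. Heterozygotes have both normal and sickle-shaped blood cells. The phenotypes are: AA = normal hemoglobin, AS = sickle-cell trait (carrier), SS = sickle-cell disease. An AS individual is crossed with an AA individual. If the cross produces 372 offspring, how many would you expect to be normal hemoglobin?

Punnett square for AS × AA:
Offspring genotypes: 2 AA, 2 AS
Phenotype counts: 2 normal hemoglobin, 2 sickle-cell trait (carrier)
normal hemoglobin: 2 out of 4 → fraction 1/2
Expected count = 1/2 × 372 = 186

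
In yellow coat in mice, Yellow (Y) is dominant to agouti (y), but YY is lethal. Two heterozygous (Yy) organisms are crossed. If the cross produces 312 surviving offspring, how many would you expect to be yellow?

Cross: Yy × Yy
Punnett square offspring (before lethality): 1 YY, 2 Yy, 1 yy
The YY genotype is lethal (embryos die); surviving offspring: 2 Yy, 1 yy
yellow: 2 out of 3 → fraction 2/3
Expected count = 2/3 × 312 = 208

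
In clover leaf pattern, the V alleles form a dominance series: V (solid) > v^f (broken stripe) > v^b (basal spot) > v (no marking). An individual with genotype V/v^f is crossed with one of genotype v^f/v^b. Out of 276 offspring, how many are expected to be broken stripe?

Cross: V/v^f × v^f/v^b
Allele dominance: V > v^f > v^b > v
Offspring genotypes: 1 V/v^f, 1 V/v^b, 1 v^f/v^f, 1 v^f/v^b
Phenotype counts: 2 solid, 2 broken stripe
broken stripe: 2 out of 4 → fraction 1/2
Expected count = 1/2 × 276 = 138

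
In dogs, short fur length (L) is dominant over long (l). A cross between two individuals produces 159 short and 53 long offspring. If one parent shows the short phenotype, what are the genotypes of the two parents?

Observed offspring: 159 short, 53 long
The observed ratio simplifies to 3:1. Long (ll) offspring appear, so each parent must contribute one l allele. The parent stated to show short carries L, so it is Ll. The other parent is then either Ll or ll: Ll × ll would give a 1:1 split, whereas Ll × Ll gives 3:1 — matching the data. So both parents are heterozygous (Ll × Ll).
Parent genotypes: Ll × Ll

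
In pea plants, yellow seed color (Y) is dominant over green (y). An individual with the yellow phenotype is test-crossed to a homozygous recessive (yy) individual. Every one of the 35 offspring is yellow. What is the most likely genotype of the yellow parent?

Test cross: ? × yy
All offspring are yellow.
If the unknown parent were heterozygous (Yy), about half of 35 offspring would be green; none are. The unknown parent is most likely homozygous dominant (YY).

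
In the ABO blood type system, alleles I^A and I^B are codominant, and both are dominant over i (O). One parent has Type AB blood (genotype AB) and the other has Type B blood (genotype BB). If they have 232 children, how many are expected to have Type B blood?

Cross: AB × BB
Possible offspring genotypes: 2 AB, 2 BB
Blood type counts: 2 Type AB, 2 Type B
Probability of Type B: 2/4 = 1/2
Expected count = 1/2 × 232 = 116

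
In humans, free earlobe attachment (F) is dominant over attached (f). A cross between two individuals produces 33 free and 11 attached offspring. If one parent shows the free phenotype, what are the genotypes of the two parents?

Observed offspring: 33 free, 11 attached
The observed ratio simplifies to 3:1. Attached (ff) offspring appear, so each parent must contribute one f allele. The parent stated to show free carries F, so it is Ff. The other parent is then either Ff or ff: Ff × ff would give a 1:1 split, whereas Ff × Ff gives 3:1 — matching the data. So both parents are heterozygous (Ff × Ff).
Parent genotypes: Ff × Ff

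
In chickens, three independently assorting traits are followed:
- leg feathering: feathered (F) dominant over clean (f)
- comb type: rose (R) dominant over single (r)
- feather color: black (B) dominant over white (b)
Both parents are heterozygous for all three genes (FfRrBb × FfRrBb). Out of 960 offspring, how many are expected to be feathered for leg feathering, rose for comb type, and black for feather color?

Trihybrid cross: FfRrBb × FfRrBb
Each trait segregates independently with a 3:1 phenotypic ratio, so each gene contributes 3/4 (dominant) or 1/4 (recessive).
Target: feathered (leg feathering), rose (comb type), black (feather color)
Probability = product of independent per-trait probabilities
= 3/4 × 3/4 × 3/4 = 27/64
Expected count = 27/64 × 960 = 405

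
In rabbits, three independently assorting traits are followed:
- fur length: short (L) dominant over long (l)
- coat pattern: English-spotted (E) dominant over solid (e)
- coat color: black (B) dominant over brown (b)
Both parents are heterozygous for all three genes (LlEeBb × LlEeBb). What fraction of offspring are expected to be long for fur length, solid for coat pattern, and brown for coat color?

Trihybrid cross: LlEeBb × LlEeBb
Each trait segregates independently with a 3:1 phenotypic ratio, so each gene contributes 3/4 (dominant) or 1/4 (recessive).
Target: long (fur length), solid (coat pattern), brown (coat color)
Probability = product of independent per-trait probabilities
= 1/4 × 1/4 × 1/4 = 1/64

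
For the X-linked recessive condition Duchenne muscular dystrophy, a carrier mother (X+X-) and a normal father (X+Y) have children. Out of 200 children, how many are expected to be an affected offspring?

Cross: X+X- × X+Y
Offspring: 1 X+X+, 1 X+Y, 1 X+X-, 1 X-Y
Probability of an affected offspring: 1/4
Expected count = 1/4 × 200 = 50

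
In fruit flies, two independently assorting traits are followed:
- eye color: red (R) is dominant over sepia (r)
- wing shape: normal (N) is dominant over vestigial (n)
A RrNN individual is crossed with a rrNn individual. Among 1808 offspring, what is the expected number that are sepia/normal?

Dihybrid cross RrNN × rrNn — consider each gene separately:
eye color: Rr × rr → 2 Rr, 2 rr → 2 R_ : 2 rr (out of 4)
wing shape: NN × Nn → 2 NN, 2 Nn → 4 N_ (out of 4)
Combine (counts out of 4 × 4 = 16): red/normal (R_N_) = 2×4 = 8; sepia/normal (rrN_) = 2×4 = 8
Phenotype counts (out of 16): 8 red/normal, 8 sepia/normal
sepia/normal: 8 out of 16 → fraction 1/2
Expected count = 1/2 × 1808 = 904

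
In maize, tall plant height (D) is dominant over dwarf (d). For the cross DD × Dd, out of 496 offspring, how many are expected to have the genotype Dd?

Punnett square for DD × Dd:
Offspring genotypes: 2 DD, 2 Dd
Total offspring: 4
Count with target: 2
Probability: 2/4 = 1/2
Expected count = 1/2 × 496 = 248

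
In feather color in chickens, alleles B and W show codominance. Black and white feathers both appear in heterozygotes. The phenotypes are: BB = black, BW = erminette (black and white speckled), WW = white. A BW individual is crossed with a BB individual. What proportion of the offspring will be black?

Punnett square for BW × BB:
Offspring genotypes: 2 BB, 2 BW
Phenotype counts: 2 black, 2 erminette (black and white speckled)
black: 2 out of 4
Probability: 2/4 = 1/2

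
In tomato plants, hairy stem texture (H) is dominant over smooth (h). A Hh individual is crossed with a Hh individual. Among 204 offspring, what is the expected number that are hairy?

Punnett square for Hh × Hh:
Offspring genotypes: 1 HH, 2 Hh, 1 hh
hairy: 3, smooth: 1
hairy: 3 out of 4 → fraction 3/4
Expected count = 3/4 × 204 = 153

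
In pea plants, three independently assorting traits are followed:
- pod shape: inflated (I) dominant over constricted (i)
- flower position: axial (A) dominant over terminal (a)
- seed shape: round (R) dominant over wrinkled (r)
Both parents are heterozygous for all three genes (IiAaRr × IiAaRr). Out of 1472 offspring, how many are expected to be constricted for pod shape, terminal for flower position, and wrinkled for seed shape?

Trihybrid cross: IiAaRr × IiAaRr
Each trait segregates independently with a 3:1 phenotypic ratio, so each gene contributes 3/4 (dominant) or 1/4 (recessive).
Target: constricted (pod shape), terminal (flower position), wrinkled (seed shape)
Probability = product of independent per-trait probabilities
= 1/4 × 1/4 × 1/4 = 1/64
Expected count = 1/64 × 1472 = 23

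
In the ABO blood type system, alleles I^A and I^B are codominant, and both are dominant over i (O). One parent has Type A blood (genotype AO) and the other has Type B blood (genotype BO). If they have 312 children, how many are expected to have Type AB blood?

Cross: AO × BO
Possible offspring genotypes: 1 AB, 1 AO, 1 BO, 1 OO
Blood type counts: 1 Type AB, 1 Type A, 1 Type B, 1 Type O
Probability of Type AB: 1/4
Expected count = 1/4 × 312 = 78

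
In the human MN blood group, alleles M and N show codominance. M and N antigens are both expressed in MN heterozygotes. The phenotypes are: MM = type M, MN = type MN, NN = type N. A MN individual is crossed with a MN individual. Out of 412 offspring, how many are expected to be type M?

Punnett square for MN × MN:
Offspring genotypes: 1 MM, 2 MN, 1 NN
Phenotype counts: 1 type M, 2 type MN, 1 type N
type M: 1 out of 4 → fraction 1/4
Expected count = 1/4 × 412 = 103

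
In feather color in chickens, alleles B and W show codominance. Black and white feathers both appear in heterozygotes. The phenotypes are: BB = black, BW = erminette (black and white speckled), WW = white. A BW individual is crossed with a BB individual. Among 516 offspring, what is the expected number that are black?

Punnett square for BW × BB:
Offspring genotypes: 2 BB, 2 BW
Phenotype counts: 2 black, 2 erminette (black and white speckled)
black: 2 out of 4 → fraction 1/2
Expected count = 1/2 × 516 = 258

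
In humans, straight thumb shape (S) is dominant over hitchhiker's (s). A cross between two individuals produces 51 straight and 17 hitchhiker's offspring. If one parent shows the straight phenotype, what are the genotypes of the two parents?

Observed offspring: 51 straight, 17 hitchhiker's
The observed ratio simplifies to 3:1. Hitchhiker's (ss) offspring appear, so each parent must contribute one s allele. The parent stated to show straight carries S, so it is Ss. The other parent is then either Ss or ss: Ss × ss would give a 1:1 split, whereas Ss × Ss gives 3:1 — matching the data. So both parents are heterozygous (Ss × Ss).
Parent genotypes: Ss × Ss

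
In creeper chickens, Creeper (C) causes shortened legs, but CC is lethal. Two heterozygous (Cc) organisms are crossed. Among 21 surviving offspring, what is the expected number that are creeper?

Cross: Cc × Cc
Punnett square offspring (before lethality): 1 CC, 2 Cc, 1 cc
The CC genotype is lethal (embryos die); surviving offspring: 2 Cc, 1 cc
creeper: 2 out of 3 → fraction 2/3
Expected count = 2/3 × 21 = 14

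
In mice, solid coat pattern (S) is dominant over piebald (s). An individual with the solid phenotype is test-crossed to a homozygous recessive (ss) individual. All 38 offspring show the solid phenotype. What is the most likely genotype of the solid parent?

Test cross: ? × ss
All offspring are solid.
If the unknown parent were heterozygous (Ss), about half of 38 offspring would be piebald; none are. The unknown parent is most likely homozygous dominant (SS).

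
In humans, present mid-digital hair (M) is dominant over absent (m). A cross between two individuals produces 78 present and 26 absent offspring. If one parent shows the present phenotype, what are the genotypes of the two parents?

Observed offspring: 78 present, 26 absent
The observed ratio simplifies to 3:1. Absent (mm) offspring appear, so each parent must contribute one m allele. The parent stated to show present carries M, so it is Mm. The other parent is then either Mm or mm: Mm × mm would give a 1:1 split, whereas Mm × Mm gives 3:1 — matching the data. So both parents are heterozygous (Mm × Mm).
Parent genotypes: Mm × Mm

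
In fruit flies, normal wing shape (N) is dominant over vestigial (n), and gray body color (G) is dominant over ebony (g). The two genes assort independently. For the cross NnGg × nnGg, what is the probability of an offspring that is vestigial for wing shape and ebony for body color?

Dihybrid cross NnGg × nnGg — consider each gene separately:
wing shape: Nn × nn → 2 Nn, 2 nn → 2 N_ : 2 nn (out of 4)
body color: Gg × Gg → 1 GG, 2 Gg, 1 gg → 3 G_ : 1 gg (out of 4)
Looking for: vestigial (nn) and ebony (gg)
P(vestigial) = 2/4, P(ebony) = 1/4
P(both) = 2/4 × 1/4 = 2/16 = 1/8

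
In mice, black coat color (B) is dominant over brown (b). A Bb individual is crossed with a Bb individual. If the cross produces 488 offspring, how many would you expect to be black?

Punnett square for Bb × Bb:
Offspring genotypes: 1 BB, 2 Bb, 1 bb
black: 3, brown: 1
black: 3 out of 4 → fraction 3/4
Expected count = 3/4 × 488 = 366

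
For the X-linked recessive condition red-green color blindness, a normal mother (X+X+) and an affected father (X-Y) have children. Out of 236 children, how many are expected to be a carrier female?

Cross: X+X+ × X-Y
Offspring: 2 X+X-, 2 X+Y
Probability of a carrier female: 2/4 = 1/2
Expected count = 1/2 × 236 = 118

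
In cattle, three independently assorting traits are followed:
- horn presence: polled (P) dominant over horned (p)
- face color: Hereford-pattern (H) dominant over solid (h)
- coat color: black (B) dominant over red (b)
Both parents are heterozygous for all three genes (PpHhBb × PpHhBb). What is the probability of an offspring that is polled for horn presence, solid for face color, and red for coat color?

Trihybrid cross: PpHhBb × PpHhBb
Each trait segregates independently with a 3:1 phenotypic ratio, so each gene contributes 3/4 (dominant) or 1/4 (recessive).
Target: polled (horn presence), solid (face color), red (coat color)
Probability = product of independent per-trait probabilities
= 3/4 × 1/4 × 1/4 = 3/64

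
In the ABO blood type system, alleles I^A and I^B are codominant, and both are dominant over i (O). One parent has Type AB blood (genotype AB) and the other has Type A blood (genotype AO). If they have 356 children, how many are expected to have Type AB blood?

Cross: AB × AO
Possible offspring genotypes: 1 AA, 1 AO, 1 AB, 1 BO
Blood type counts: 2 Type A, 1 Type AB, 1 Type B
Probability of Type AB: 1/4
Expected count = 1/4 × 356 = 89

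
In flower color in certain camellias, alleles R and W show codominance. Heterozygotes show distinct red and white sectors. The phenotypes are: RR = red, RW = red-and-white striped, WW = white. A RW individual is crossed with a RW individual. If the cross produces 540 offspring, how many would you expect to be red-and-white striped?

Punnett square for RW × RW:
Offspring genotypes: 1 RR, 2 RW, 1 WW
Phenotype counts: 1 red, 2 red-and-white striped, 1 white
red-and-white striped: 2 out of 4 → fraction 1/2
Expected count = 1/2 × 540 = 270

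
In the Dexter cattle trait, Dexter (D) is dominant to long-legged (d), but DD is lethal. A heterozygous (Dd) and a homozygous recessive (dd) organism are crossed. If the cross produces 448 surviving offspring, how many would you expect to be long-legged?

Cross: Dd × dd
Punnett square offspring (before lethality): 2 Dd, 2 dd
No DD offspring are produced in this cross.
long-legged: 2 out of 4 → fraction 1/2
Expected count = 1/2 × 448 = 224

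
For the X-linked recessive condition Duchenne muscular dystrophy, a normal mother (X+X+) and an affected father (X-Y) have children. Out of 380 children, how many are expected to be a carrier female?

Cross: X+X+ × X-Y
Offspring: 2 X+X-, 2 X+Y
Probability of a carrier female: 2/4 = 1/2
Expected count = 1/2 × 380 = 190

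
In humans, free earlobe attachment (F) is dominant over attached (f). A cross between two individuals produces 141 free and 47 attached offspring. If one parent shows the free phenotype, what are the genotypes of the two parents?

Observed offspring: 141 free, 47 attached
The observed ratio simplifies to 3:1. Attached (ff) offspring appear, so each parent must contribute one f allele. The parent stated to show free carries F, so it is Ff. The other parent is then either Ff or ff: Ff × ff would give a 1:1 split, whereas Ff × Ff gives 3:1 — matching the data. So both parents are heterozygous (Ff × Ff).
Parent genotypes: Ff × Ff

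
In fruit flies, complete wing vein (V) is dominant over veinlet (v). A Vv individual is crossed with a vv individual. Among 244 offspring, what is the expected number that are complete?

Punnett square for Vv × vv:
Offspring genotypes: 2 Vv, 2 vv
complete: 2, veinlet: 2
complete: 2 out of 4 → fraction 1/2
Expected count = 1/2 × 244 = 122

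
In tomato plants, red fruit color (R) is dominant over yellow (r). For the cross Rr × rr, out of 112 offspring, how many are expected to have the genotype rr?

Punnett square for Rr × rr:
Offspring genotypes: 2 Rr, 2 rr
Total offspring: 4
Count with target: 2
Probability: 2/4 = 1/2
Expected count = 1/2 × 112 = 56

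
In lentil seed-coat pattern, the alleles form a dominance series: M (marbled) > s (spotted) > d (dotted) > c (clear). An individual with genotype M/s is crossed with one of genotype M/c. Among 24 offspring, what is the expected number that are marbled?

Cross: M/s × M/c
Allele dominance: M > s > d > c
Offspring genotypes: 1 M/M, 1 M/c, 1 M/s, 1 s/c
Phenotype counts: 3 marbled, 1 spotted
marbled: 3 out of 4 → fraction 3/4
Expected count = 3/4 × 24 = 18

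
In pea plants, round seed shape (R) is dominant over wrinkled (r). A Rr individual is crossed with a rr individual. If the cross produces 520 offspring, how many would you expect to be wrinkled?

Punnett square for Rr × rr:
Offspring genotypes: 2 Rr, 2 rr
round: 2, wrinkled: 2
wrinkled: 2 out of 4 → fraction 1/2
Expected count = 1/2 × 520 = 260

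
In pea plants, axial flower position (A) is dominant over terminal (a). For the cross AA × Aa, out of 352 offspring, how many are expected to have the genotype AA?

Punnett square for AA × Aa:
Offspring genotypes: 2 AA, 2 Aa
Total offspring: 4
Count with target: 2
Probability: 2/4 = 1/2
Expected count = 1/2 × 352 = 176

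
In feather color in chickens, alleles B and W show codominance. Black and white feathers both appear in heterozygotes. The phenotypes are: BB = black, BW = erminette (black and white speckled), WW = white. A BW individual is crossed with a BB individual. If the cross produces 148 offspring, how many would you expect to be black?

Punnett square for BW × BB:
Offspring genotypes: 2 BB, 2 BW
Phenotype counts: 2 black, 2 erminette (black and white speckled)
black: 2 out of 4 → fraction 1/2
Expected count = 1/2 × 148 = 74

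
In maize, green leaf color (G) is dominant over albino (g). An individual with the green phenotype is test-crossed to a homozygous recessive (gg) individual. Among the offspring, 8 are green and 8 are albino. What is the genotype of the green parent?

Test cross: ? × gg
Offspring: 8 green, 8 albino — approximately 1:1.
A 1:1 ratio in a test cross indicates the unknown parent is heterozygous (Gg).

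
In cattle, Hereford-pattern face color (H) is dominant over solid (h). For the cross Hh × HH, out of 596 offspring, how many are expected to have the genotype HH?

Punnett square for Hh × HH:
Offspring genotypes: 2 HH, 2 Hh
Total offspring: 4
Count with target: 2
Probability: 2/4 = 1/2
Expected count = 1/2 × 596 = 298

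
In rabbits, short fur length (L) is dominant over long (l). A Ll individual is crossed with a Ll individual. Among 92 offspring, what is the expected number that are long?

Punnett square for Ll × Ll:
Offspring genotypes: 1 LL, 2 Ll, 1 ll
short: 3, long: 1
long: 1 out of 4 → fraction 1/4
Expected count = 1/4 × 92 = 23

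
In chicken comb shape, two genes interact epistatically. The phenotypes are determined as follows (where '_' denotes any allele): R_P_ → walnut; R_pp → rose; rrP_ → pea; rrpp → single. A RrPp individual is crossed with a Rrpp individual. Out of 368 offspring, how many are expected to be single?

Cross: RrPp × Rrpp — consider each gene separately:
R gene: Rr × Rr → 1 RR, 2 Rr, 1 rr → 3 R_ : 1 rr (out of 4)
P gene: Pp × pp → 2 Pp, 2 pp → 2 P_ : 2 pp (out of 4)
Genotype classes (out of 4 × 4 = 16): R_P_ = 3×2 = 6; R_pp = 3×2 = 6; rrP_ = 1×2 = 2; rrpp = 1×2 = 2
Apply the phenotype rules: R_P_ (6) → walnut; R_pp (6) → rose; rrP_ (2) → pea; rrpp (2) → single
Phenotype counts (out of 16): 6 walnut, 6 rose, 2 pea, 2 single
single: 2 out of 16 → fraction 1/8
Expected count = 1/8 × 368 = 46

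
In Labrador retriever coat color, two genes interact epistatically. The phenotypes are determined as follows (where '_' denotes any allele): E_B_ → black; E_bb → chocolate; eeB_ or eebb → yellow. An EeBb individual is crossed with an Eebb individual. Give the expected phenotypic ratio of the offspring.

Cross: EeBb × Eebb — consider each gene separately:
E gene: Ee × Ee → 1 EE, 2 Ee, 1 ee → 3 E_ : 1 ee (out of 4)
B gene: Bb × bb → 2 Bb, 2 bb → 2 B_ : 2 bb (out of 4)
Genotype classes (out of 4 × 4 = 16): E_B_ = 3×2 = 6; E_bb = 3×2 = 6; eeB_ = 1×2 = 2; eebb = 1×2 = 2
Apply the phenotype rules: E_B_ (6) → black; E_bb (6) → chocolate; eeB_ (2) + eebb (2) → yellow
Phenotype counts (out of 16): 6 black, 6 chocolate, 4 yellow
Ratio: 3 black : 3 chocolate : 2 yellow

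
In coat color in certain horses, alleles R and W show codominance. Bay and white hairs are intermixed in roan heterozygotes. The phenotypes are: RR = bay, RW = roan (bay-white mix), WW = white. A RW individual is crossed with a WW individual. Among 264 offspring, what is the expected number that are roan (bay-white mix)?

Punnett square for RW × WW:
Offspring genotypes: 2 RW, 2 WW
Phenotype counts: 2 roan (bay-white mix), 2 white
roan (bay-white mix): 2 out of 4 → fraction 1/2
Expected count = 1/2 × 264 = 132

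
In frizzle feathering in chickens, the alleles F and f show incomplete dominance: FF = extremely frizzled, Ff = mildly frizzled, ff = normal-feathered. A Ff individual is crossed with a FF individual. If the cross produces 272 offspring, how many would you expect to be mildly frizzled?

Punnett square for Ff × FF:
Offspring genotypes: 2 FF, 2 Ff
Phenotype counts: 2 extremely frizzled, 2 mildly frizzled
mildly frizzled: 2 out of 4 → fraction 1/2
Expected count = 1/2 × 272 = 136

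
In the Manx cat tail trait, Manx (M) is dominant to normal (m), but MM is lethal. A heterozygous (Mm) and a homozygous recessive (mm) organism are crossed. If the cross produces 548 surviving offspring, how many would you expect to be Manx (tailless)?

Cross: Mm × mm
Punnett square offspring (before lethality): 2 Mm, 2 mm
No MM offspring are produced in this cross.
Manx (tailless): 2 out of 4 → fraction 1/2
Expected count = 1/2 × 548 = 274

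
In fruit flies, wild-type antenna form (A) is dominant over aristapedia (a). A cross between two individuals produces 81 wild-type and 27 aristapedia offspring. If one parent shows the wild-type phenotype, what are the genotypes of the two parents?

Observed offspring: 81 wild-type, 27 aristapedia
The observed ratio simplifies to 3:1. Aristapedia (aa) offspring appear, so each parent must contribute one a allele. The parent stated to show wild-type carries A, so it is Aa. The other parent is then either Aa or aa: Aa × aa would give a 1:1 split, whereas Aa × Aa gives 3:1 — matching the data. So both parents are heterozygous (Aa × Aa).
Parent genotypes: Aa × Aa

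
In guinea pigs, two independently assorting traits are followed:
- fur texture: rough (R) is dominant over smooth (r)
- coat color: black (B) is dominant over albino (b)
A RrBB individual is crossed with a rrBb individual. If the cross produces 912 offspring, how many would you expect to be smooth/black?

Dihybrid cross RrBB × rrBb — consider each gene separately:
fur texture: Rr × rr → 2 Rr, 2 rr → 2 R_ : 2 rr (out of 4)
coat color: BB × Bb → 2 BB, 2 Bb → 4 B_ (out of 4)
Combine (counts out of 4 × 4 = 16): rough/black (R_B_) = 2×4 = 8; smooth/black (rrB_) = 2×4 = 8
Phenotype counts (out of 16): 8 rough/black, 8 smooth/black
smooth/black: 8 out of 16 → fraction 1/2
Expected count = 1/2 × 912 = 456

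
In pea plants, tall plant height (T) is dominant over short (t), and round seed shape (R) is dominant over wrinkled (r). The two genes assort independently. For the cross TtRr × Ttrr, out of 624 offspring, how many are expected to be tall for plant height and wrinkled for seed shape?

Dihybrid cross TtRr × Ttrr — consider each gene separately:
plant height: Tt × Tt → 1 TT, 2 Tt, 1 tt → 3 T_ : 1 tt (out of 4)
seed shape: Rr × rr → 2 Rr, 2 rr → 2 R_ : 2 rr (out of 4)
Looking for: tall (T_) and wrinkled (rr)
P(tall) = 3/4, P(wrinkled) = 2/4
P(both) = 3/4 × 2/4 = 6/16 = 3/8
Expected count = 3/8 × 624 = 234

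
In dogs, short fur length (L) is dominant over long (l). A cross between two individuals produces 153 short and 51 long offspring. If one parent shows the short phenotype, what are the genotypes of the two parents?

Observed offspring: 153 short, 51 long
The observed ratio simplifies to 3:1. Long (ll) offspring appear, so each parent must contribute one l allele. The parent stated to show short carries L, so it is Ll. The other parent is then either Ll or ll: Ll × ll would give a 1:1 split, whereas Ll × Ll gives 3:1 — matching the data. So both parents are heterozygous (Ll × Ll).
Parent genotypes: Ll × Ll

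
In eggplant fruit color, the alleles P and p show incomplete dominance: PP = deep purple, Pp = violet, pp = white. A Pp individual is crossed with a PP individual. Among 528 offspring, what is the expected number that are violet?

Punnett square for Pp × PP:
Offspring genotypes: 2 PP, 2 Pp
Phenotype counts: 2 deep purple, 2 violet
violet: 2 out of 4 → fraction 1/2
Expected count = 1/2 × 528 = 264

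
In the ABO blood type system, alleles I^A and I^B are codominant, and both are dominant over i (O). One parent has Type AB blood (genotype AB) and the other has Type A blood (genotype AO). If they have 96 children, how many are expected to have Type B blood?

Cross: AB × AO
Possible offspring genotypes: 1 AA, 1 AO, 1 AB, 1 BO
Blood type counts: 2 Type A, 1 Type AB, 1 Type B
Probability of Type B: 1/4
Expected count = 1/4 × 96 = 24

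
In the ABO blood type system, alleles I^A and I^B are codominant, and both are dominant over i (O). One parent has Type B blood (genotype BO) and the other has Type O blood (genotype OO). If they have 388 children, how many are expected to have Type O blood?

Cross: BO × OO
Possible offspring genotypes: 2 BO, 2 OO
Blood type counts: 2 Type B, 2 Type O
Probability of Type O: 2/4 = 1/2
Expected count = 1/2 × 388 = 194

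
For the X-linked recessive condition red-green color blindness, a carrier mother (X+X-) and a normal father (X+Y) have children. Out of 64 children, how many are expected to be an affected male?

Cross: X+X- × X+Y
Offspring: 1 X+X+, 1 X+Y, 1 X+X-, 1 X-Y
Probability of an affected male: 1/4
Expected count = 1/4 × 64 = 16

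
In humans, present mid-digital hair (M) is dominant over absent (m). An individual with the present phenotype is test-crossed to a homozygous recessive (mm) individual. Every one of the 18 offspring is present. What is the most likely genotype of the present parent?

Test cross: ? × mm
All offspring are present.
If the unknown parent were heterozygous (Mm), about half of 18 offspring would be absent; none are. The unknown parent is most likely homozygous dominant (MM).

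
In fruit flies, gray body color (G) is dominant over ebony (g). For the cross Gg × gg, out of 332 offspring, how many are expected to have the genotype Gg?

Punnett square for Gg × gg:
Offspring genotypes: 2 Gg, 2 gg
Total offspring: 4
Count with target: 2
Probability: 2/4 = 1/2
Expected count = 1/2 × 332 = 166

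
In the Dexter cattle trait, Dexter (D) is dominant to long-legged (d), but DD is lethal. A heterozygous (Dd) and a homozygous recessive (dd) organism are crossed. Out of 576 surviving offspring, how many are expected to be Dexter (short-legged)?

Cross: Dd × dd
Punnett square offspring (before lethality): 2 Dd, 2 dd
No DD offspring are produced in this cross.
Dexter (short-legged): 2 out of 4 → fraction 1/2
Expected count = 1/2 × 576 = 288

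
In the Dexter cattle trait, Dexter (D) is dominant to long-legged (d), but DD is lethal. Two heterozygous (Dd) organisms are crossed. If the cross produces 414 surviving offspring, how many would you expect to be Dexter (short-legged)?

Cross: Dd × Dd
Punnett square offspring (before lethality): 1 DD, 2 Dd, 1 dd
The DD genotype is lethal (embryos die); surviving offspring: 2 Dd, 1 dd
Dexter (short-legged): 2 out of 3 → fraction 2/3
Expected count = 2/3 × 414 = 276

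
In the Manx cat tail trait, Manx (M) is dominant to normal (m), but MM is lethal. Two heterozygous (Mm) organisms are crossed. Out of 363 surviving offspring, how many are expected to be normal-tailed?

Cross: Mm × Mm
Punnett square offspring (before lethality): 1 MM, 2 Mm, 1 mm
The MM genotype is lethal (embryos die); surviving offspring: 2 Mm, 1 mm
normal-tailed: 1 out of 3 → fraction 1/3
Expected count = 1/3 × 363 = 121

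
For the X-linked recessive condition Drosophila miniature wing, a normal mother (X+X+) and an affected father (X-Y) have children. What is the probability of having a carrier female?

Cross: X+X+ × X-Y
Offspring: 2 X+X-, 2 X+Y
Probability of a carrier female: 2/4 = 1/2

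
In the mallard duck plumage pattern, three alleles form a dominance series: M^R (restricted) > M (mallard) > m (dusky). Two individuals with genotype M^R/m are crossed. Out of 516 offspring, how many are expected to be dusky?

Cross: M^R/m × M^R/m
Allele dominance: M^R > M > m
Offspring genotypes: 1 M^R/M^R, 2 M^R/m, 1 m/m
Phenotype counts: 3 restricted, 1 dusky
dusky: 1 out of 4 → fraction 1/4
Expected count = 1/4 × 516 = 129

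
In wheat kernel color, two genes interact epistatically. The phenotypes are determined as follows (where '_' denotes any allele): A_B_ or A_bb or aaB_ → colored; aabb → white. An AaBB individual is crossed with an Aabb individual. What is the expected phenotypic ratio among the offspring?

Cross: AaBB × Aabb — consider each gene separately:
A gene: Aa × Aa → 1 AA, 2 Aa, 1 aa → 3 A_ : 1 aa (out of 4)
B gene: BB × bb → 4 Bb → 4 B_ (out of 4)
Genotype classes (out of 4 × 4 = 16): A_B_ = 3×4 = 12; aaB_ = 1×4 = 4
Apply the phenotype rules: A_B_ (12) + aaB_ (4) → colored
Phenotype counts (out of 16): 16 colored
Ratio: all colored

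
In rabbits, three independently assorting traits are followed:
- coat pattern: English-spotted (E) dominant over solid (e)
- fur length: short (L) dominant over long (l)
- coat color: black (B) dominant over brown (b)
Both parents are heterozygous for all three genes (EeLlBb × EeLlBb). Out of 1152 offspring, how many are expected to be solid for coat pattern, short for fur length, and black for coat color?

Trihybrid cross: EeLlBb × EeLlBb
Each trait segregates independently with a 3:1 phenotypic ratio, so each gene contributes 3/4 (dominant) or 1/4 (recessive).
Target: solid (coat pattern), short (fur length), black (coat color)
Probability = product of independent per-trait probabilities
= 1/4 × 3/4 × 3/4 = 9/64
Expected count = 9/64 × 1152 = 162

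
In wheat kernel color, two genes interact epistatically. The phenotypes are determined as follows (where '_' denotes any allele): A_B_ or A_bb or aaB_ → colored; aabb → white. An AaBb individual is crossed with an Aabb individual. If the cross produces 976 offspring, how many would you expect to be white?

Cross: AaBb × Aabb — consider each gene separately:
A gene: Aa × Aa → 1 AA, 2 Aa, 1 aa → 3 A_ : 1 aa (out of 4)
B gene: Bb × bb → 2 Bb, 2 bb → 2 B_ : 2 bb (out of 4)
Genotype classes (out of 4 × 4 = 16): A_B_ = 3×2 = 6; A_bb = 3×2 = 6; aaB_ = 1×2 = 2; aabb = 1×2 = 2
Apply the phenotype rules: A_B_ (6) + A_bb (6) + aaB_ (2) → colored; aabb (2) → white
Phenotype counts (out of 16): 14 colored, 2 white
white: 2 out of 16 → fraction 1/8
Expected count = 1/8 × 976 = 122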